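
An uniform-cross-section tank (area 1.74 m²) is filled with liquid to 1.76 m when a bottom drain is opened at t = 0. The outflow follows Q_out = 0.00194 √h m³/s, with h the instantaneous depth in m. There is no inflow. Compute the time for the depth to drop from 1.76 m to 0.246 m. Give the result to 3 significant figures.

With no inflow, A dh/dt = −0.00194 √h.
Separate and integrate: 2(√h − √h₀) = −(0.00194/A) t.
t = 2A(√h₀ − √h)/0.00194 = 2·1.74·(√1.76 − √0.246)/0.00194
  = 3.4800 × (1.3266 − 0.49598) / 0.00194 = 1490.1 s.

1490 s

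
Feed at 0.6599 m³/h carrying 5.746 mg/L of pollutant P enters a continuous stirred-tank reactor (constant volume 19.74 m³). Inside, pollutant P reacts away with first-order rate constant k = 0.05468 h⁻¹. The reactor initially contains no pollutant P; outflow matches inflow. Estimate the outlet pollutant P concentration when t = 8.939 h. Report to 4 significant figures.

V dC/dt = Q(C_in − C) − k V C.
This is linear with rate a = Q/V + k = 0.0881096 h⁻¹.
C_ss = Q C_in/(Q + kV) = 2.18009 mg/L; C(t) = C_ss + (C₀ − C_ss) e^(−a t).
C(8.939) = 2.18009 + (-2.18009)·e^(−0.0881096·8.939) = 2.18009 + (-2.18009)·0.454930 = 1.18830 mg/L.

1.188 mg/L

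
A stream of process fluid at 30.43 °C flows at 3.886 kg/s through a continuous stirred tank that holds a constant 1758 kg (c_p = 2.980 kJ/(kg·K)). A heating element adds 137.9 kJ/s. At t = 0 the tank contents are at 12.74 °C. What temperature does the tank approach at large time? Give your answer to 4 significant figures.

M c_p dT/dt = ṁ c_p (T_in − T) + Q̇.
At steady state dT/dt = 0 ⇒ T_ss = T_in + Q̇/(ṁ c_p) = 30.43 + 137.9/(3.886·2.980) = 42.3382 °C.

42.34 °C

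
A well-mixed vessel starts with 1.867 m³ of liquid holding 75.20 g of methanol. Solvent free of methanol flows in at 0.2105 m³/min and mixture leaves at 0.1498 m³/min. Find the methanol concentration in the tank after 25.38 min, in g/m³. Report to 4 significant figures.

Total volume: dV/dt = Q_in − Q_out = 0.0607000 m³/min, so V(t) = 1.867 + 0.0607000 t and V(25.38) = 3.40757 m³.
Solute balance: dm/dt = 0 − Q_out C = −Q_out m/V(t).
dm/m = −Q_out dt/(V₀ + 0.0607000 t); integrating gives ln(m/m₀) = −(Q_out/(Q_in−Q_out)) ln(V/V₀).
m = m₀ (V₀/V)^(Q_out/(Q_in−Q_out)) = 75.20 × (1.867/3.40757)^(2.46787) = 17.0358 g.
C = m/V = 17.0358/3.40757 = 4.99940 g/m³.

4.999 g/m³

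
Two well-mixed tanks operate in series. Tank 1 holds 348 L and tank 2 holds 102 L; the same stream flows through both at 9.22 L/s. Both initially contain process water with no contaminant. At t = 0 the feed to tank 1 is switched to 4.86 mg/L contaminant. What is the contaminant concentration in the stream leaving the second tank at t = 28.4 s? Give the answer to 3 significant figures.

Time constants: τᵢ = Vᵢ/Q for each well-mixed tank.
τ₁ = 348/9.22 = 37.744 s; τ₂ = 102/9.22 = 11.063 s.
Tank 1: C₁ = C_in(1 − e^(−t/τ₁)). Tank 2 (τ₁ ≠ τ₂): C₂ = C_in[1 − (τ₁ e^(−t/τ₁) − τ₂ e^(−t/τ₂))/(τ₁ − τ₂)].
At t = 28.4: e^(−t/τ₁) = 0.47122, e^(−t/τ₂) = 0.076755.
C₂ = 4.86·[1 − (37.744·0.47122 − 11.063·0.076755)/(26.681)] = 4.86·0.36523 = 1.7750 mg/L.

1.77 mg/L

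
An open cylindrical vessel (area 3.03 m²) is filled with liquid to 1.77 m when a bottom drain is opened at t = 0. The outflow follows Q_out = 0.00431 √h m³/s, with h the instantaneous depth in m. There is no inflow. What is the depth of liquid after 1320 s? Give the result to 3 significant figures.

0.153 m

A dh/dt = −Q_out = −0.00431 √h.
Separate and integrate: 2(√h − √h₀) = −(0.00431/A) t.
√h = √1.77 − 0.00431·1320/(2·3.03) = 1.3304 − 0.93881 = 0.39160.
h = 0.39160² = 0.15335 m.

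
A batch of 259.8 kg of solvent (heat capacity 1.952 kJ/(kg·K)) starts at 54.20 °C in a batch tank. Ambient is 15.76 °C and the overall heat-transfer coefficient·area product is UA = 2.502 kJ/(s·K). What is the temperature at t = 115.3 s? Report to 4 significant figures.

37.52 °C

M c_p dT/dt = −UA(T − T_amb).
dT/dt = (T_ss − T)/τ with T_ss = T_amb = 15.7600 °C, τ = M c_p/UA = 259.8·1.952/2.502 = 202.690 s.
This is linear first-order; T(t) = T_ss + (T₀ − T_ss) e^(−t/τ).
T(115.3) = 15.7600 + (38.4400)·0.566176 = 37.5238 °C.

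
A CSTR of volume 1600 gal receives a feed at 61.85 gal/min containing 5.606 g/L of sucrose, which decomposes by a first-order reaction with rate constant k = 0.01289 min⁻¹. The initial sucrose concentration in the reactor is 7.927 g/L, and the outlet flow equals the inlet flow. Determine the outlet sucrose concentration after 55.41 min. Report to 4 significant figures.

4.418 g/L

Accumulation = in − out − consumed: V dC/dt = Q C_in − Q C − k V C.
dC/dt = (Q/V) C_in − (Q/V + k) C; effective rate a = Q/V + k = 0.0386563 + 0.01289 = 0.0515463 min⁻¹.
C_ss = Q C_in/(Q + kV) = 4.20413 g/L; C(t) = C_ss + (C₀ − C_ss) e^(−a t).
C(55.41) = 4.20413 + (3.72287)·e^(−0.0515463·55.41) = 4.20413 + (3.72287)·0.0574881 = 4.41815 g/L.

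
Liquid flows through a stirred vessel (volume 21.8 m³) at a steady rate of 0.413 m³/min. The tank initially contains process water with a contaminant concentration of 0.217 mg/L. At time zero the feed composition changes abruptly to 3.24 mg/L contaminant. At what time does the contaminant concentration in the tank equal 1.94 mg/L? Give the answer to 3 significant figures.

44.5 min

Species balance: V dC/dt = Q(C_in − C) ⇒ τ = V/Q = 52.785 min.
C(t) = C_in + (C₀ − C_in) e^(−t/τ). Set C = 1.94 and solve for t:
e^(−t/τ) = (C − C_in)/(C₀ − C_in) = (1.94 − 3.24)/(0.217 − 3.24) = 0.43004
t = −τ ln(…) = 52.785 × 0.84389 = 44.544 min.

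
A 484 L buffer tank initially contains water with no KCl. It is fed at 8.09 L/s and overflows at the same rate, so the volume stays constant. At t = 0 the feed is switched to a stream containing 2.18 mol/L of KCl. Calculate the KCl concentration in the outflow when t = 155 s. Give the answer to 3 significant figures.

2.02 mol/L

Species balance on the tank: V dC/dt = Q(C_in − C).
Rewrite as dC/dt + C/τ = C_in/τ, τ = V/Q = 59.827 s.
C approaches C_in exponentially: C(t) = C_in + (C₀ − C_in) e^(−t/τ).
C(155) = 2.18 + (0 − 2.18)·e^(−155/59.827) = 2.18 + (-2.1800)·0.074960 = 2.0166 mol/L.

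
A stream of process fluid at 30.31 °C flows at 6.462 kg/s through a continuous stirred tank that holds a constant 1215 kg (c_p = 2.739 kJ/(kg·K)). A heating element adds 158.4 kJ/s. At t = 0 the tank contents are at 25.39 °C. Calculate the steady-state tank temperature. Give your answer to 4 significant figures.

39.26 °C

M c_p dT/dt = ṁ c_p (T_in − T) + Q̇.
At steady state dT/dt = 0 ⇒ T_ss = T_in + Q̇/(ṁ c_p) = 30.31 + 158.4/(6.462·2.739) = 39.2594 °C.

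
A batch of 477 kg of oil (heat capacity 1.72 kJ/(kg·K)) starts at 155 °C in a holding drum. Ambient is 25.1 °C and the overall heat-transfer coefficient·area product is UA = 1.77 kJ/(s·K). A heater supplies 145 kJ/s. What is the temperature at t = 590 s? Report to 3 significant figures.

Lumped-capacitance energy balance: M c_p dT/dt = UA(T_amb − T) + Q̇.
dT/dt = (T_ss − T)/τ with T_ss = T_amb + Q̇/UA = 25.1 + 145/1.77 = 107.02 °C, τ = M c_p/UA = 477·1.72/1.77 = 463.53 s.
This is linear first-order; T(t) = T_ss + (T₀ − T_ss) e^(−t/τ).
T(590) = 107.02 + (47.979)·0.28003 = 120.46 °C.

120 °C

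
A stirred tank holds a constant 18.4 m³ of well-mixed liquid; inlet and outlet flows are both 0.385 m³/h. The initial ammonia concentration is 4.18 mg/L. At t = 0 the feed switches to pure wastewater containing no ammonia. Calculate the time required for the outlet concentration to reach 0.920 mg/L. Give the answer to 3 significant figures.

72.3 h

Transient balance on the dissolved component: V dC/dt = Q(C_in − C), so τ = V/Q = 47.792 h.
C(t) = C_in + (C₀ − C_in) e^(−t/τ). Set C = 0.920 and solve for t:
e^(−t/τ) = (C − C_in)/(C₀ − C_in) = (0.920 − 0)/(4.18 − 0) = 0.22010
t = −τ ln(…) = 47.792 × 1.5137 = 72.343 h.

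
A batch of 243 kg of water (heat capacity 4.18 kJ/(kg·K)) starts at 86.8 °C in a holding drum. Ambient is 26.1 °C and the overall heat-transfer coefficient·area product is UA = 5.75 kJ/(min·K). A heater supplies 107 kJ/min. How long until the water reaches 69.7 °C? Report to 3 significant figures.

92.1 min

Lumped-capacitance energy balance: M c_p dT/dt = UA(T_amb − T) + Q̇.
τ = M c_p/UA = 176.65 min; T_ss = T_amb + Q̇/UA = 26.1 + 107/5.75 = 44.709 °C.
T(t) = T_ss + (T₀ − T_ss)e^(−t/τ); set T = 69.7:
t = −τ ln[(T − T_ss)/(T₀ − T_ss)] = −176.65 · ln(0.59374) = 92.090 min.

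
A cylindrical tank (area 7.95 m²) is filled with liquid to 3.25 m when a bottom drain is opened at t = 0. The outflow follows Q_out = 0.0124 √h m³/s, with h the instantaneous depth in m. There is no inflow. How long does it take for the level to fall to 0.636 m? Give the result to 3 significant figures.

1290 s

With no inflow, A dh/dt = −0.0124 √h.
This is separable: 2 d(√h)/dt = −0.0124/A, so √h = √h₀ − (0.0124/(2A)) t.
t = 2A(√h₀ − √h)/0.0124 = 2·7.95·(√3.25 − √0.636)/0.0124
  = 15.900 × (1.8028 − 0.79750) / 0.0124 = 1289.0 s.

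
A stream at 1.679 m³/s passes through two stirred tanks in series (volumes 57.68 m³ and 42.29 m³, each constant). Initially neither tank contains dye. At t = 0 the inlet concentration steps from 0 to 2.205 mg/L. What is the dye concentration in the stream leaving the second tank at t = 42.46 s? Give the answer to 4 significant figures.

Species balance on tank i: dCᵢ/dt = (Cᵢ₋₁ − Cᵢ)/τᵢ with τᵢ = Vᵢ/Q.
τ₁ = 57.68/1.679 = 34.3538 s; τ₂ = 42.29/1.679 = 25.1876 s.
Tank 1: C₁ = C_in(1 − e^(−t/τ₁)). Tank 2 (τ₁ ≠ τ₂): C₂ = C_in[1 − (τ₁ e^(−t/τ₁) − τ₂ e^(−t/τ₂))/(τ₁ − τ₂)].
At t = 42.46: e^(−t/τ₁) = 0.290555, e^(−t/τ₂) = 0.185306.
C₂ = 2.205·[1 − (34.3538·0.290555 − 25.1876·0.185306)/(9.16617)] = 2.205·0.420232 = 0.926611 mg/L.

0.9266 mg/L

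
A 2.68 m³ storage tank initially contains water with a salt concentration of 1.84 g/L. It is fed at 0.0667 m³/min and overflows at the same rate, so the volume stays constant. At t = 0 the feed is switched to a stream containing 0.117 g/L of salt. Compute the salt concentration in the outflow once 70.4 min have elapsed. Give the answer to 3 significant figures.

0.416 g/L

Transient balance on the dissolved component: V dC/dt = Q(C_in − C).
Time constant τ = V/Q = 2.68/0.0667 = 40.180 min.
This is linear first-order; C(t) = C_in + (C₀ − C_in) e^(−t/τ).
C(70.4) = 0.117 + (1.84 − 0.117)·e^(−70.4/40.180) = 0.117 + (1.7230)·0.17341 = 0.41578 g/L.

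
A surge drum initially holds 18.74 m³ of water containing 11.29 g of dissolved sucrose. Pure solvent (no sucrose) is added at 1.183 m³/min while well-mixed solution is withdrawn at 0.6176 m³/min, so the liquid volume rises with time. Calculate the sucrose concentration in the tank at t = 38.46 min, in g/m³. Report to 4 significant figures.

0.1202 g/m³

Let m(t) be the amount of sucrose. Volume: V(t) = V₀ + (Q_in − Q_out) t = 18.74 + 0.565400 t; V(38.46) = 40.4853 m³.
Species balance (pure solvent in): dm/dt = −Q_out · m/V(t).
Separate: dm/m = −Q_out dt/V(t) ⇒ ln(m/m₀) = −(Q_out/(Q_in−Q_out)) ln(V/V₀).
m = m₀ (V₀/V)^(Q_out/(Q_in−Q_out)) = 11.29 × (18.74/40.4853)^(1.09232) = 4.86722 g.
C = m/V = 4.86722/40.4853 = 0.120222 g/m³.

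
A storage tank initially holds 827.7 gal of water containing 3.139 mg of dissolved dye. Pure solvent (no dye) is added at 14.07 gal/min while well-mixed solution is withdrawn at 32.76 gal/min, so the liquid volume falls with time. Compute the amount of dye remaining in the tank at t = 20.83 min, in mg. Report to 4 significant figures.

1.030 mg

Let m(t) be the amount of dye. Volume: V(t) = V₀ + (Q_in − Q_out) t = 827.7 − 18.6900 t; V(20.83) = 438.387 gal.
No dye enters, so dm/dt = −Q_out · (m/V).
dm/m = −Q_out dt/(V₀ − 18.6900 t); integrating gives ln(m/m₀) = −(Q_out/(Q_in−Q_out)) ln(V/V₀).
m = m₀ (V₀/V)^(Q_out/(Q_in−Q_out)) = 3.139 × (827.7/438.387)^(-1.75281) = 1.03036 mg.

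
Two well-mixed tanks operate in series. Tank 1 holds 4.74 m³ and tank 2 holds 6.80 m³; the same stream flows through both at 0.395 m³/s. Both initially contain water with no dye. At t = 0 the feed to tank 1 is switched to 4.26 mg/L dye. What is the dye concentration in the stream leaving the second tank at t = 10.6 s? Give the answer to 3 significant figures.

Species balance on tank i: dCᵢ/dt = (Cᵢ₋₁ − Cᵢ)/τᵢ with τᵢ = Vᵢ/Q.
τ₁ = 4.74/0.395 = 12.000 s; τ₂ = 6.80/0.395 = 17.215 s.
Tank 1: C₁ = C_in(1 − e^(−t/τ₁)). Tank 2 (τ₁ ≠ τ₂): C₂ = C_in[1 − (τ₁ e^(−t/τ₁) − τ₂ e^(−t/τ₂))/(τ₁ − τ₂)].
At t = 10.6: e^(−t/τ₁) = 0.41340, e^(−t/τ₂) = 0.54024.
C₂ = 4.26·[1 − (12.000·0.41340 − 17.215·0.54024)/(-5.2152)] = 4.26·0.16790 = 0.71525 mg/L.

0.715 mg/L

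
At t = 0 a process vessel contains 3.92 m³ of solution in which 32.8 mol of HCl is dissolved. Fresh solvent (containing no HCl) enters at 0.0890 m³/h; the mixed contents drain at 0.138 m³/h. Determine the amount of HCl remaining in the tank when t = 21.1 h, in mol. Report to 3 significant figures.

13.8 mol

Let m(t) be the amount of HCl. Volume: V(t) = V₀ + (Q_in − Q_out) t = 3.92 − 0.049000 t; V(21.1) = 2.8861 m³.
No HCl enters, so dm/dt = −Q_out · (m/V).
Separate: dm/m = −Q_out dt/V(t) ⇒ ln(m/m₀) = −(Q_out/(Q_in−Q_out)) ln(V/V₀).
m = m₀ (V₀/V)^(Q_out/(Q_in−Q_out)) = 32.8 × (3.92/2.8861)^(-2.8163) = 13.848 mol.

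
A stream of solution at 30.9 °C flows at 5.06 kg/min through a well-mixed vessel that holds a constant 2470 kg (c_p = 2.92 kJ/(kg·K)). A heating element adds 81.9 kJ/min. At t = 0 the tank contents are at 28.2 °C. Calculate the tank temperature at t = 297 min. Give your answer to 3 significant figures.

32.0 °C

Unsteady energy balance on the tank contents: M c_p dT/dt = ṁ c_p (T_in − T) + 81.9.
τ = M/ṁ = 488.14 min; T_ss = T_in + Q̇/(ṁ c_p) = 30.9 + 81.9/(5.06·2.92) = 36.443 °C.
T approaches T_ss exponentially: T(t) = T_ss + (T₀ − T_ss) e^(−t/τ).
T(297) = 36.443 + (-8.2431)·e^(−297/488.14) = 36.443 + (-8.2431)·0.54421 = 31.957 °C.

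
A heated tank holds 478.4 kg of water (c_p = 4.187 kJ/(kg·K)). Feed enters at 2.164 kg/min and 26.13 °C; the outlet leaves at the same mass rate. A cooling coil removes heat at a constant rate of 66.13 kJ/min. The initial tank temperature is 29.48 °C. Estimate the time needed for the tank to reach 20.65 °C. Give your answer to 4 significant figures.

390.7 min

M c_p dT/dt = ṁ c_p (T_in − T) − Q̇.
τ = M/ṁ = 221.072 min; T_ss = T_in − Q̇/(ṁ c_p) = 18.8314 °C.
T(t) = T_ss + (T₀ − T_ss) e^(−t/τ). Set T = 20.65:
e^(−t/τ) = (20.65 − 18.8314)/(29.48 − 18.8314) = 0.170781
t = −221.072 · ln(0.170781) = 390.716 min.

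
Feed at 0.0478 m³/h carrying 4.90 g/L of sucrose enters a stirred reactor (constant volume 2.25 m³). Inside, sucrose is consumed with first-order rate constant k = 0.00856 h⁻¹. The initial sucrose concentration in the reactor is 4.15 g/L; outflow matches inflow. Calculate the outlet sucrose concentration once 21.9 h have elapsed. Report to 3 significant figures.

Species balance: V dC/dt = Q C_in − Q C − k V C.
This is linear with rate a = Q/V + k = 0.029804 h⁻¹.
C_ss = Q C_in/(Q + kV) = 3.4927 g/L; C(t) = C_ss + (C₀ − C_ss) e^(−a t).
C(21.9) = 3.4927 + (0.65731)·e^(−0.029804·21.9) = 3.4927 + (0.65731)·0.52063 = 3.8349 g/L.

3.83 g/L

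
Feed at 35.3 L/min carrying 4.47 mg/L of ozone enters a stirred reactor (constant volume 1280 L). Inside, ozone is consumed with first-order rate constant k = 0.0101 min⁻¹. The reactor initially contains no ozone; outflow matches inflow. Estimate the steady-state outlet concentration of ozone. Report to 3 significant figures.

3.27 mg/L

Species balance: V dC/dt = Q C_in − Q C − k V C.
Steady state (dC/dt = 0): C_ss = Q C_in/(Q + kV) = C_in/(1 + kV/Q).
C_ss = 35.3·4.47/(35.3 + 0.0101·1280) = 157.79/48.228 = 3.2718 mg/L.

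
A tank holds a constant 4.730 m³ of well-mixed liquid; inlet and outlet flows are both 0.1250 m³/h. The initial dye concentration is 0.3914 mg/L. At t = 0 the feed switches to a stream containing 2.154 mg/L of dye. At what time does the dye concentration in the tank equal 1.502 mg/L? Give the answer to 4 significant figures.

Accumulation = in − out for the solute gives V dC/dt = Q(C_in − C), so τ = V/Q = 37.8400 h.
C(t) = C_in + (C₀ − C_in) e^(−t/τ). Set C = 1.502 and solve for t:
e^(−t/τ) = (C − C_in)/(C₀ − C_in) = (1.502 − 2.154)/(0.3914 − 2.154) = 0.369908
t = −τ ln(…) = 37.8400 × 0.994501 = 37.6319 h.

37.63 h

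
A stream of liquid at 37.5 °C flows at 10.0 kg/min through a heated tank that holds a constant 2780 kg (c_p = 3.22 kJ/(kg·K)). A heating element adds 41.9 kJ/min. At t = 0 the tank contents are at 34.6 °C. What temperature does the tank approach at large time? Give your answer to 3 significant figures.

38.8 °C

Unsteady energy balance on the tank contents: M c_p dT/dt = ṁ c_p (T_in − T) + 41.9.
At steady state dT/dt = 0 ⇒ T_ss = T_in + Q̇/(ṁ c_p) = 37.5 + 41.9/(10.0·3.22) = 38.801 °C.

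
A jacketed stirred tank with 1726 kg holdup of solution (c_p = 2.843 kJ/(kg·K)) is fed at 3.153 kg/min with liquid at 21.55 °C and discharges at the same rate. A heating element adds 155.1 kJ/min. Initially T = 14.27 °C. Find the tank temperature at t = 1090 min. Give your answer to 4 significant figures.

First-law balance (no shaft work): M c_p dT/dt = ṁ c_p (T_in − T) + 155.1.
Rearrange: dT/dt = (T_ss − T)/τ with τ = M/ṁ = 547.415 min and T_ss = T_in + Q̇/(ṁ c_p) = 38.8526 °C.
Solution: T(t) = T_ss + (T₀ − T_ss) e^(−t/τ).
T(1090) = 38.8526 + (-24.5826)·e^(−1090/547.415) = 38.8526 + (-24.5826)·0.136535 = 35.4962 °C.

35.50 °C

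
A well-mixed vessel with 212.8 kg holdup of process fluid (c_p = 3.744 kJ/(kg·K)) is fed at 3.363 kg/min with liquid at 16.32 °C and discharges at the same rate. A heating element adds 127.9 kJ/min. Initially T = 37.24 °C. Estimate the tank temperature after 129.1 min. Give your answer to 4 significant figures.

First-law balance (no shaft work): M c_p dT/dt = ṁ c_p (T_in − T) + 127.9.
τ = M/ṁ = 63.2768 min; T_ss = T_in + Q̇/(ṁ c_p) = 16.32 + 127.9/(3.363·3.744) = 26.4780 °C.
T approaches T_ss exponentially: T(t) = T_ss + (T₀ − T_ss) e^(−t/τ).
T(129.1) = 26.4780 + (10.7620)·e^(−129.1/63.2768) = 26.4780 + (10.7620)·0.129997 = 27.8770 °C.

27.88 °C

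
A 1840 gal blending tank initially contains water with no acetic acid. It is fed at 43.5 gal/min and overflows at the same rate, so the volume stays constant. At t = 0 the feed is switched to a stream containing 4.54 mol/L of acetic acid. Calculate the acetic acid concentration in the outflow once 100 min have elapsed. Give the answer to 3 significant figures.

4.11 mol/L

Species balance on the tank: V dC/dt = Q(C_in − C).
Time constant τ = V/Q = 1840/43.5 = 42.299 min.
This is linear first-order; C(t) = C_in + (C₀ − C_in) e^(−t/τ).
C(100) = 4.54 + (0 − 4.54)·e^(−100/42.299) = 4.54 + (-4.5400)·0.094031 = 4.1131 mol/L.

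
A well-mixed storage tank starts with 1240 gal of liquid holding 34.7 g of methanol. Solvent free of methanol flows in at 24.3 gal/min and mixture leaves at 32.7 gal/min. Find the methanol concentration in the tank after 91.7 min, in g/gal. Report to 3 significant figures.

0.00169 g/gal

Let m(t) be the amount of methanol. Volume: V(t) = V₀ + (Q_in − Q_out) t = 1240 − 8.4000 t; V(91.7) = 469.72 gal.
Solute balance: dm/dt = 0 − Q_out C = −Q_out m/V(t).
dm/m = −Q_out dt/(V₀ − 8.4000 t); integrating gives ln(m/m₀) = −(Q_out/(Q_in−Q_out)) ln(V/V₀).
m = m₀ (V₀/V)^(Q_out/(Q_in−Q_out)) = 34.7 × (1240/469.72)^(-3.8929) = 0.79281 g.
C = m/V = 0.79281/469.72 = 0.0016878 g/gal.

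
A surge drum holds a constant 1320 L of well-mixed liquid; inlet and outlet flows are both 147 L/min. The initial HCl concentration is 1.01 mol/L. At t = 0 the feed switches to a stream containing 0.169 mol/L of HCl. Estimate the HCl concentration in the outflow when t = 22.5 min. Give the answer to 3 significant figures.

0.238 mol/L

Accumulation = in − out for the solute gives V dC/dt = Q(C_in − C).
So dC/dt = (C_in − C)/τ with τ = V/Q = 1320/147 = 8.9796 min.
This is linear first-order; C(t) = C_in + (C₀ − C_in) e^(−t/τ).
C(22.5) = 0.169 + (1.01 − 0.169)·e^(−22.5/8.9796) = 0.169 + (0.84100)·0.081620 = 0.23764 mol/L.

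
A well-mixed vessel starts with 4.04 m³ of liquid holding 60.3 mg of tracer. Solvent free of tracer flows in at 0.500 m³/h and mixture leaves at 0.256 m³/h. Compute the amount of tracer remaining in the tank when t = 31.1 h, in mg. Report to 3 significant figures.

Total volume: dV/dt = Q_in − Q_out = 0.24400 m³/h, so V(t) = 4.04 + 0.24400 t and V(31.1) = 11.628 m³.
No tracer enters, so dm/dt = −Q_out · (m/V).
dm/m = −Q_out dt/(V₀ + 0.24400 t); integrating gives ln(m/m₀) = −(Q_out/(Q_in−Q_out)) ln(V/V₀).
m = m₀ (V₀/V)^(Q_out/(Q_in−Q_out)) = 60.3 × (4.04/11.628)^(1.0492) = 19.888 mg.

19.9 mg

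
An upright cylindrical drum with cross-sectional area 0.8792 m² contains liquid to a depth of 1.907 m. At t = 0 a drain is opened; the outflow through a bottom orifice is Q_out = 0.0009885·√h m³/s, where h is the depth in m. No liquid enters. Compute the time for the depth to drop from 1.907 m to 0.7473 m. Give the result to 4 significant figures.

918.7 s

Accumulation of liquid (constant cross-section A): A dh/dt = −0.0009885 √h.
This is separable: 2 d(√h)/dt = −0.0009885/A, so √h = √h₀ − (0.0009885/(2A)) t.
t = 2A(√h₀ − √h)/0.0009885 = 2·0.8792·(√1.907 − √0.7473)/0.0009885
  = 1.75840 × (1.38094 − 0.864465) / 0.0009885 = 918.738 s.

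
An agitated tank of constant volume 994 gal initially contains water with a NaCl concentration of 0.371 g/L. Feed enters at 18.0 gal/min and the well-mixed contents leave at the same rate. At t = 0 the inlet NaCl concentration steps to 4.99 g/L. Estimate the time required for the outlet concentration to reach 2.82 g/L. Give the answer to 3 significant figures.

41.7 min

Species balance: V dC/dt = Q(C_in − C) ⇒ τ = V/Q = 55.222 min.
C(t) = C_in + (C₀ − C_in) e^(−t/τ). Set C = 2.82 and solve for t:
e^(−t/τ) = (C − C_in)/(C₀ − C_in) = (2.82 − 4.99)/(0.371 − 4.99) = 0.46980
t = −τ ln(…) = 55.222 × 0.75545 = 41.718 min.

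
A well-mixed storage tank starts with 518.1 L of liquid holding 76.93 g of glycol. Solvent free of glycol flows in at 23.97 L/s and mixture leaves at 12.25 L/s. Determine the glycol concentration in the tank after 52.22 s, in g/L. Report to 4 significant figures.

Total volume: dV/dt = Q_in − Q_out = 11.7200 L/s, so V(t) = 518.1 + 11.7200 t and V(52.22) = 1130.12 L.
Species balance (pure solvent in): dm/dt = −Q_out · m/V(t).
Separate: dm/m = −Q_out dt/V(t) ⇒ ln(m/m₀) = −(Q_out/(Q_in−Q_out)) ln(V/V₀).
m = m₀ (V₀/V)^(Q_out/(Q_in−Q_out)) = 76.93 × (518.1/1130.12)^(1.04522) = 34.0462 g.
C = m/V = 34.0462/1130.12 = 0.0301262 g/L.

0.03013 g/L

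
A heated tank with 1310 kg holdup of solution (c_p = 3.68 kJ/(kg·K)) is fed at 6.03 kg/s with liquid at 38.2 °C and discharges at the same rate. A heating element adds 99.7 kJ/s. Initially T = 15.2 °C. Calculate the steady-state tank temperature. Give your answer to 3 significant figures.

M c_p dT/dt = ṁ c_p (T_in − T) + Q̇.
At steady state dT/dt = 0 ⇒ T_ss = T_in + Q̇/(ṁ c_p) = 38.2 + 99.7/(6.03·3.68) = 42.693 °C.

42.7 °C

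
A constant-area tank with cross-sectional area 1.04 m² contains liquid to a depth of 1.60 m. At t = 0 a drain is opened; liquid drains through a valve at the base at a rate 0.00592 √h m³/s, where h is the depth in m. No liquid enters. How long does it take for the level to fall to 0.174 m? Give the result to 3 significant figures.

298 s

A dh/dt = −Q_out = −0.00592 √h.
This is separable: 2 d(√h)/dt = −0.00592/A, so √h = √h₀ − (0.00592/(2A)) t.
t = 2A(√h₀ − √h)/0.00592 = 2·1.04·(√1.60 − √0.174)/0.00592
  = 2.0800 × (1.2649 − 0.41713) / 0.00592 = 297.87 s.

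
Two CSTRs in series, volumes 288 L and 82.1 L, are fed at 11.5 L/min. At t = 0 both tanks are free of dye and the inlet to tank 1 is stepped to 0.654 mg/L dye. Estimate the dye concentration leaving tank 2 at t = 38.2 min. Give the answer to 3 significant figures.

Time constants: τᵢ = Vᵢ/Q for each well-mixed tank.
τ₁ = 288/11.5 = 25.043 min; τ₂ = 82.1/11.5 = 7.1391 min.
Tank 1: C₁ = C_in(1 − e^(−t/τ₁)). Tank 2 (τ₁ ≠ τ₂): C₂ = C_in[1 − (τ₁ e^(−t/τ₁) − τ₂ e^(−t/τ₂))/(τ₁ − τ₂)].
At t = 38.2: e^(−t/τ₁) = 0.21755, e^(−t/τ₂) = 0.0047444.
C₂ = 0.654·[1 − (25.043·0.21755 − 7.1391·0.0047444)/(17.904)] = 0.654·0.69760 = 0.45623 mg/L.

0.456 mg/L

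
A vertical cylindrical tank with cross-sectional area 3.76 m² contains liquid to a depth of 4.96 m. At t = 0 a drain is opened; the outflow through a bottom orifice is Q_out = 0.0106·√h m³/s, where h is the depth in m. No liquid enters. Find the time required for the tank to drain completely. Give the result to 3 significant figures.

Unsteady balance on liquid volume: A dh/dt = −0.0106 √h.
Separate and integrate: 2(√h − √h₀) = −(0.0106/A) t.
Tank is empty when √h = 0: t_empty = 2A√h₀/0.0106.
t_empty = 2·3.76·√4.96/0.0106 = 7.5200·2.2271/0.0106 = 1580.0 s.

1580 s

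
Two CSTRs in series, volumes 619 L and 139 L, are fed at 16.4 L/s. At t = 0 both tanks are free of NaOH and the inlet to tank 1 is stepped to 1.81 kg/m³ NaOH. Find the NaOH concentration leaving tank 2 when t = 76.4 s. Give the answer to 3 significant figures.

1.50 kg/m³

Each tank obeys Vᵢ dCᵢ/dt = Q(Cᵢ₋₁ − Cᵢ), so τᵢ = Vᵢ/Q.
τ₁ = 619/16.4 = 37.744 s; τ₂ = 139/16.4 = 8.4756 s.
Tank 1: C₁ = C_in(1 − e^(−t/τ₁)). Tank 2 (τ₁ ≠ τ₂): C₂ = C_in[1 − (τ₁ e^(−t/τ₁) − τ₂ e^(−t/τ₂))/(τ₁ − τ₂)].
At t = 76.4: e^(−t/τ₁) = 0.13210, e^(−t/τ₂) = 0.00012168.
C₂ = 1.81·[1 − (37.744·0.13210 − 8.4756·0.00012168)/(29.268)] = 1.81·0.82968 = 1.5017 kg/m³.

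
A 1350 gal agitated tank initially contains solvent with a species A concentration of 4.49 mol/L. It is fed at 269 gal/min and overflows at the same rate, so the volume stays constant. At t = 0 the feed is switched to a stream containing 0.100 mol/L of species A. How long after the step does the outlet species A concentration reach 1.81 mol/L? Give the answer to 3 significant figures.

4.73 min

Unsteady species balance (constant V, well mixed): V dC/dt = Q(C_in − C), so τ = V/Q = 5.0186 min.
C(t) = C_in + (C₀ − C_in) e^(−t/τ). Set C = 1.81 and solve for t:
e^(−t/τ) = (C − C_in)/(C₀ − C_in) = (1.81 − 0.100)/(4.49 − 0.100) = 0.38952
t = −τ ln(…) = 5.0186 × 0.94284 = 4.7317 min.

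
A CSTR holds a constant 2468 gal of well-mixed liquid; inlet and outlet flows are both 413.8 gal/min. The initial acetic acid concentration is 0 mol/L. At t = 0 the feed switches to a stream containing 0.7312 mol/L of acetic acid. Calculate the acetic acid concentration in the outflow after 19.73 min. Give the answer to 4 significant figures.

0.7044 mol/L

Accumulation = in − out for the solute gives V dC/dt = Q(C_in − C).
Time constant τ = V/Q = 2468/413.8 = 5.96423 min.
C approaches C_in exponentially: C(t) = C_in + (C₀ − C_in) e^(−t/τ).
C(19.73) = 0.7312 + (0 − 0.7312)·e^(−19.73/5.96423) = 0.7312 + (-0.731200)·0.0365874 = 0.704447 mol/L.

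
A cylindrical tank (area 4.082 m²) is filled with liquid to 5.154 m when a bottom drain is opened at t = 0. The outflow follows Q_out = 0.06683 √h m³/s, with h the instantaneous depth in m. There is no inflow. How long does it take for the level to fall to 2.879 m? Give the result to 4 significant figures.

70.06 s

With no inflow, A dh/dt = −0.06683 √h.
∫ h^(−1/2) dh = −(0.06683/A) ∫ dt, giving 2√h = 2√h₀ − (0.06683/A) t.
t = 2A(√h₀ − √h)/0.06683 = 2·4.082·(√5.154 − √2.879)/0.06683
  = 8.16400 × (2.27024 − 1.69676) / 0.06683 = 70.0568 s.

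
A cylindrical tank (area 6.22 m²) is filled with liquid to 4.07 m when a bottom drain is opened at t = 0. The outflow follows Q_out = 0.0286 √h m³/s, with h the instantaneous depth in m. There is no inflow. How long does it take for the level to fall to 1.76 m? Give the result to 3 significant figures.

Mass balance (ρ constant): A dh/dt = −0.0286 √h.
Separate and integrate: 2(√h − √h₀) = −(0.0286/A) t.
t = 2A(√h₀ − √h)/0.0286 = 2·6.22·(√4.07 − √1.76)/0.0286
  = 12.440 × (2.0174 − 1.3266) / 0.0286 = 300.46 s.

300 s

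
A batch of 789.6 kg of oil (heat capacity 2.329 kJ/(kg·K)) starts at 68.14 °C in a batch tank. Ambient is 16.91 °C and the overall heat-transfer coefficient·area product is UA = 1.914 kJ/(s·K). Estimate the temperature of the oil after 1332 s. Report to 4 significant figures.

M c_p dT/dt = −UA(T − T_amb).
dT/dt = (T_ss − T)/τ with T_ss = T_amb = 16.9100 °C, τ = M c_p/UA = 789.6·2.329/1.914 = 960.804 s.
Solution: T(t) = T_ss + (T₀ − T_ss) e^(−t/τ).
T(1332) = 16.9100 + (51.2300)·0.249989 = 29.7169 °C.

29.72 °C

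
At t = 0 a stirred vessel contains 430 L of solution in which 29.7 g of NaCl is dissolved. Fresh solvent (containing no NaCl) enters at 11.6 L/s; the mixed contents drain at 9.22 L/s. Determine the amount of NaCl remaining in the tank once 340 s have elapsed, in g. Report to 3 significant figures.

0.492 g

Total volume: dV/dt = Q_in − Q_out = 2.3800 L/s, so V(t) = 430 + 2.3800 t and V(340) = 1239.2 L.
No NaCl enters, so dm/dt = −Q_out · (m/V).
dm/m = −Q_out dt/(V₀ + 2.3800 t); integrating gives ln(m/m₀) = −(Q_out/(Q_in−Q_out)) ln(V/V₀).
m = m₀ (V₀/V)^(Q_out/(Q_in−Q_out)) = 29.7 × (430/1239.2)^(3.8739) = 0.49205 g.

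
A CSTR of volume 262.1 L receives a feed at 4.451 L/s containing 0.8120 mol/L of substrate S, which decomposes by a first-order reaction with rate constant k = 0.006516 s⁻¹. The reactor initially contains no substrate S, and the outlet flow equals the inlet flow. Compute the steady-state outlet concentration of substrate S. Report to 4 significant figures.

0.5868 mol/L

V dC/dt = Q(C_in − C) − k V C.
At steady state: 0 = Q C_in − (Q + kV) C_ss, so C_ss = Q C_in/(Q + kV).
C_ss = 4.451·0.8120/(4.451 + 0.006516·262.1) = 3.61421/6.15884 = 0.586833 mol/L.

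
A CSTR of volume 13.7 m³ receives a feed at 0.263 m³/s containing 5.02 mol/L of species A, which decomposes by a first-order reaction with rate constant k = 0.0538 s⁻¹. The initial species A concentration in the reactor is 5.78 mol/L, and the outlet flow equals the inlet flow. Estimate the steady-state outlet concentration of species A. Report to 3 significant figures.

1.32 mol/L

V dC/dt = Q(C_in − C) − k V C.
Steady state (dC/dt = 0): C_ss = Q C_in/(Q + kV) = C_in/(1 + kV/Q).
C_ss = 0.263·5.02/(0.263 + 0.0538·13.7) = 1.3203/1.0001 = 1.3202 mol/L.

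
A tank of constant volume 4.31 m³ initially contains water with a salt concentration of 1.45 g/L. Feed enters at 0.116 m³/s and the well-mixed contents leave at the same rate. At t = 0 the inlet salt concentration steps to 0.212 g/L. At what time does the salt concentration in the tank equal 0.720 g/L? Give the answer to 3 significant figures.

33.1 s

Species balance: V dC/dt = Q(C_in − C) ⇒ τ = V/Q = 37.155 s.
C(t) = C_in + (C₀ − C_in) e^(−t/τ). Set C = 0.720 and solve for t:
e^(−t/τ) = (C − C_in)/(C₀ − C_in) = (0.720 − 0.212)/(1.45 − 0.212) = 0.41034
t = −τ ln(…) = 37.155 × 0.89077 = 33.097 s.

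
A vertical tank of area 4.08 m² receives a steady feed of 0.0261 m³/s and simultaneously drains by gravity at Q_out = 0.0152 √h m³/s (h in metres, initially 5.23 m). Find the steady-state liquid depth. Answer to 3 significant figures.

2.95 m

Accumulation of liquid (constant cross-section A): A dh/dt = Q_in − 0.0152 √h. At steady state dh/dt = 0:
Q_in = 0.0152 √h_ss ⇒ √h_ss = 0.0261/0.0152 = 1.7171.
h_ss = 1.7171² = 2.9485 m. (Since h₀ = 5.23 m > h_ss, the level will fall toward this value.)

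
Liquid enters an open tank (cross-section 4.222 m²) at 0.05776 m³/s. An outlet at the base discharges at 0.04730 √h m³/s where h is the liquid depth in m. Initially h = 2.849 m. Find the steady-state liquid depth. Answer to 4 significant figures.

1.491 m

Level balance: A dh/dt = 0.05776 − 0.04730 √h. Setting dh/dt = 0:
Q_in = 0.04730 √h_ss ⇒ √h_ss = 0.05776/0.04730 = 1.22114.
h_ss = 1.22114² = 1.49119 m. (Since h₀ = 2.849 m > h_ss, the level will fall toward this value.)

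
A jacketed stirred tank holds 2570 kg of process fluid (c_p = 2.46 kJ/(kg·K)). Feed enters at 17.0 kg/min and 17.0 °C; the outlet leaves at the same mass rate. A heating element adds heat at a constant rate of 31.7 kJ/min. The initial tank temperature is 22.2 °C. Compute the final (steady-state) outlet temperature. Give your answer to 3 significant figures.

Energy balance: M c_p dT/dt = ṁ c_p (T_in − T) + 31.7.
At steady state dT/dt = 0 ⇒ T_ss = T_in + Q̇/(ṁ c_p) = 17.0 + 31.7/(17.0·2.46) = 17.758 °C.

17.8 °C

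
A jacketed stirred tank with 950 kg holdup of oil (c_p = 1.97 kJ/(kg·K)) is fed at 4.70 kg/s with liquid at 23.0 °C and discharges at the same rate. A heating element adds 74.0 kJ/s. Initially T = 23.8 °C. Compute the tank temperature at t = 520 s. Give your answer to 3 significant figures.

30.4 °C

First-law balance (no shaft work): M c_p dT/dt = ṁ c_p (T_in − T) + 74.0.
τ = M/ṁ = 202.13 s; T_ss = T_in + Q̇/(ṁ c_p) = 23.0 + 74.0/(4.70·1.97) = 30.992 °C.
T approaches T_ss exponentially: T(t) = T_ss + (T₀ − T_ss) e^(−t/τ).
T(520) = 30.992 + (-7.1922)·e^(−520/202.13) = 30.992 + (-7.1922)·0.076334 = 30.443 °C.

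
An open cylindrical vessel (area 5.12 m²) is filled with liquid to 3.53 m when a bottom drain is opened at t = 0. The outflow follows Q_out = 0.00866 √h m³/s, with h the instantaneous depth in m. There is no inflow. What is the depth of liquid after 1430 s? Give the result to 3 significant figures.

0.448 m

A dh/dt = −Q_out = −0.00866 √h.
∫ h^(−1/2) dh = −(0.00866/A) ∫ dt, giving 2√h = 2√h₀ − (0.00866/A) t.
√h = √3.53 − 0.00866·1430/(2·5.12) = 1.8788 − 1.2094 = 0.66947.
h = 0.66947² = 0.44820 m.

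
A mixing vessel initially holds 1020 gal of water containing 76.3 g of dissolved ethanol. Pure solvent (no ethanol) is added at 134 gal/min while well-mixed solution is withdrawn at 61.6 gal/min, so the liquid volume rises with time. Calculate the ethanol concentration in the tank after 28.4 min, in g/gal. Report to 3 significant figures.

0.00970 g/gal

Total volume: dV/dt = Q_in − Q_out = 72.400 gal/min, so V(t) = 1020 + 72.400 t and V(28.4) = 3076.2 gal.
Species balance (pure solvent in): dm/dt = −Q_out · m/V(t).
Separate: dm/m = −Q_out dt/V(t) ⇒ ln(m/m₀) = −(Q_out/(Q_in−Q_out)) ln(V/V₀).
m = m₀ (V₀/V)^(Q_out/(Q_in−Q_out)) = 76.3 × (1020/3076.2)^(0.85083) = 29.828 g.
C = m/V = 29.828/3076.2 = 0.0096966 g/gal.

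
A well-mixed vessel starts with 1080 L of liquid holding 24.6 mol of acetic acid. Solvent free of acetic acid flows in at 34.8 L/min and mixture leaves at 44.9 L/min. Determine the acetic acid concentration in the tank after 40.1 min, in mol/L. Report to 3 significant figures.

0.00451 mol/L

Total volume: dV/dt = Q_in − Q_out = -10.100 L/min, so V(t) = 1080 − 10.100 t and V(40.1) = 674.99 L.
No acetic acid enters, so dm/dt = −Q_out · (m/V).
dm/m = −Q_out dt/(V₀ − 10.100 t); integrating gives ln(m/m₀) = −(Q_out/(Q_in−Q_out)) ln(V/V₀).
m = m₀ (V₀/V)^(Q_out/(Q_in−Q_out)) = 24.6 × (1080/674.99)^(-4.4455) = 3.0443 mol.
C = m/V = 3.0443/674.99 = 0.0045101 mol/L.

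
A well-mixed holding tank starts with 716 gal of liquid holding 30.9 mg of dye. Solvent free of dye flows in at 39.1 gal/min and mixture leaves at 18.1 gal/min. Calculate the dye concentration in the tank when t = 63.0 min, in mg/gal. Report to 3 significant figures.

Total volume: dV/dt = Q_in − Q_out = 21.000 gal/min, so V(t) = 716 + 21.000 t and V(63.0) = 2039.0 gal.
Species balance (pure solvent in): dm/dt = −Q_out · m/V(t).
Separate: dm/m = −Q_out dt/V(t) ⇒ ln(m/m₀) = −(Q_out/(Q_in−Q_out)) ln(V/V₀).
m = m₀ (V₀/V)^(Q_out/(Q_in−Q_out)) = 30.9 × (716/2039.0)^(0.86190) = 12.538 mg.
C = m/V = 12.538/2039.0 = 0.0061490 mg/gal.

0.00615 mg/gal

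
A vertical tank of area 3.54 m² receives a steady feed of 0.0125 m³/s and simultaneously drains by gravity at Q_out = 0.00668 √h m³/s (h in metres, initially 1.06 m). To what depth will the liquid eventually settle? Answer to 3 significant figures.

3.50 m

A dh/dt = Q_in − 0.00668 √h. Steady state requires inflow = outflow:
Q_in = 0.00668 √h_ss ⇒ √h_ss = 0.0125/0.00668 = 1.8713.
h_ss = 1.8713² = 3.5016 m. (Since h₀ = 1.06 m < h_ss, the level will rise toward this value.)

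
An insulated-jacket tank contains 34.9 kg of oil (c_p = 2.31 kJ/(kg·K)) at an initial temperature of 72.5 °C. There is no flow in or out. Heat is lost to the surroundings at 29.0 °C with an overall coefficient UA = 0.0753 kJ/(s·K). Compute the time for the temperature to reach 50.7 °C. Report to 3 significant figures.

745 s

First-law balance (no shaft work): M c_p dT/dt = −UA(T − T_amb).
τ = M c_p/UA = 1070.6 s; T_ss = T_amb = 29.000 °C.
T(t) = T_ss + (T₀ − T_ss)e^(−t/τ); set T = 50.7:
t = −τ ln[(T − T_ss)/(T₀ − T_ss)] = −1070.6 · ln(0.49885) = 744.57 s.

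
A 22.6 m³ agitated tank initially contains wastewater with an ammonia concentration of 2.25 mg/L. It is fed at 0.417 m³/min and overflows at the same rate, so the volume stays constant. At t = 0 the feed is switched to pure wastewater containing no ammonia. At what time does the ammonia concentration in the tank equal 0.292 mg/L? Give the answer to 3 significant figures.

Species balance: V dC/dt = Q(C_in − C) ⇒ τ = V/Q = 54.197 min.
C(t) = C_in + (C₀ − C_in) e^(−t/τ). Set C = 0.292 and solve for t:
e^(−t/τ) = (C − C_in)/(C₀ − C_in) = (0.292 − 0)/(2.25 − 0) = 0.12978
t = −τ ln(…) = 54.197 × 2.0419 = 110.67 min.

111 min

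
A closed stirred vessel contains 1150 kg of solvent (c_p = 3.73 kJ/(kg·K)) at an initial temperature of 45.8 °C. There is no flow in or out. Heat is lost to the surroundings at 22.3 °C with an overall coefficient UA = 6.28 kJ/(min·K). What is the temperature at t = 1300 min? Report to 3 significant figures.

25.8 °C

M c_p dT/dt = −UA(T − T_amb).
dT/dt = (T_ss − T)/τ with T_ss = T_amb = 22.300 °C, τ = M c_p/UA = 1150·3.73/6.28 = 683.04 min.
Solution: T(t) = T_ss + (T₀ − T_ss) e^(−t/τ).
T(1300) = 22.300 + (23.500)·0.14908 = 25.803 °C.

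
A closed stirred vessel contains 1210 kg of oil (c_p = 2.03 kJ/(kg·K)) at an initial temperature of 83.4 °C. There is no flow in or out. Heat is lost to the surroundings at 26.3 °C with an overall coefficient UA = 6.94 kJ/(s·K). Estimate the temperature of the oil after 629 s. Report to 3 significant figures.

36.0 °C

Lumped-capacitance energy balance: M c_p dT/dt = UA(T_amb − T).
dT/dt = (T_ss − T)/τ with T_ss = T_amb = 26.300 °C, τ = M c_p/UA = 1210·2.03/6.94 = 353.93 s.
T approaches T_ss exponentially: T(t) = T_ss + (T₀ − T_ss) e^(−t/τ).
T(629) = 26.300 + (57.100)·0.16912 = 35.957 °C.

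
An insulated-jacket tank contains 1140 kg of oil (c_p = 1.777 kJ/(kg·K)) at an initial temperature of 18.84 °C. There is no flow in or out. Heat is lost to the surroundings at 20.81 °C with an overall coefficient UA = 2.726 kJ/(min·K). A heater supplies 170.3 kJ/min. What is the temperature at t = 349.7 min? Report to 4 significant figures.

43.03 °C

Heat balance on the well-mixed liquid: M c_p dT/dt = −UA(T − T_amb) + Q̇.
dT/dt = (T_ss − T)/τ with T_ss = T_amb + Q̇/UA = 20.81 + 170.3/2.726 = 83.2825 °C, τ = M c_p/UA = 1140·1.777/2.726 = 743.133 min.
Integrating: T(t) = T_ss + (T₀ − T_ss) e^(−t/τ).
T(349.7) = 83.2825 + (-64.4425)·0.624643 = 43.0290 °C.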